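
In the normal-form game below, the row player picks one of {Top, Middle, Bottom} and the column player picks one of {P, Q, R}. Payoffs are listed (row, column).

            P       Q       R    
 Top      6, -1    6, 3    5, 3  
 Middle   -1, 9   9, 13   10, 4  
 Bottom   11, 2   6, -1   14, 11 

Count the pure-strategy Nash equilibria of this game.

(Middle, Q): the row player gets 9 (best alternative 6); the column player gets 13 (best alternative 9). Neither deviates — NE.
(Bottom, R): the row player gets 14 (best alternative 10); the column player gets 11 (best alternative 2). Neither deviates — NE.
(Top, P) is not a NE: the row player would switch to Bottom (11 > 6).
No other cell survives both best-response checks, so there are 2 pure NE.

2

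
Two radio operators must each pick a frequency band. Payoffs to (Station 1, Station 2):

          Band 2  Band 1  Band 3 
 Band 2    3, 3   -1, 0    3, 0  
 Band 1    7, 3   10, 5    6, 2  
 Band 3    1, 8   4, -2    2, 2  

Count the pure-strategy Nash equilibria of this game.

Both Band 1: Station 1 gets 10 (best alternative 4); Station 2 gets 5 (best alternative 3). Neither deviates — NE.
Both Band 2 is not a NE: Station 1 would switch to Band 1 (7 > 3).
No other cell survives both best-response checks, so there is 1 pure NE.

1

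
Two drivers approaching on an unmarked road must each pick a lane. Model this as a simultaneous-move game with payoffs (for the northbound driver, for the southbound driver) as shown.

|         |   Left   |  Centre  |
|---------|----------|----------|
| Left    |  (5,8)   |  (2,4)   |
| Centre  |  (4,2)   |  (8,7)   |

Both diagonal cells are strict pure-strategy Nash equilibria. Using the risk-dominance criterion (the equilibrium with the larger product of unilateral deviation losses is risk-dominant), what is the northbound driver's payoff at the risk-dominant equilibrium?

8

At both Left: the northbound driver loses 5 − 4 = 1 by deviating; the southbound driver loses 8 − 4 = 4. Product = 1·4 = 4.
At both Centre: the northbound driver loses 8 − 2 = 6 by deviating; the southbound driver loses 7 − 2 = 5. Product = 6·5 = 30.
30 > 4, so both Centre is risk-dominant. The northbound driver's payoff there is 8.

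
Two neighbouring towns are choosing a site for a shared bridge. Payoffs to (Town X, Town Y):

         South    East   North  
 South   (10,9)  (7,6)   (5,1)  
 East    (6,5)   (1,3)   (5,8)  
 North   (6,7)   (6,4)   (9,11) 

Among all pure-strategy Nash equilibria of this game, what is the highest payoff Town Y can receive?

Both South is a pure NE (Town X: 10 ≥ 6; Town Y: 9 ≥ 6). Town Y gets 9.
Both North is a pure NE (Town X: 9 ≥ 5; Town Y: 11 ≥ 7). Town Y gets 11.
Every other cell has a profitable deviation for at least one player. Highest of {9, 11} is 11.

11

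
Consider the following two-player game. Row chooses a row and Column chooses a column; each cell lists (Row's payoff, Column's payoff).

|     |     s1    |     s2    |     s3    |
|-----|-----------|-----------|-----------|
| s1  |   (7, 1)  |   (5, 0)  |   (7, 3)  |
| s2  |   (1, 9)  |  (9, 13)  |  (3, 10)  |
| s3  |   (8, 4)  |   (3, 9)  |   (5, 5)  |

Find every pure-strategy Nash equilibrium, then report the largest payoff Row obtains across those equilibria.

(s1, s3) is a pure NE (Row: 7 ≥ 5; Column: 3 ≥ 1). Row gets 7.
Both s2 is a pure NE (Row: 9 ≥ 5; Column: 13 ≥ 10). Row gets 9.
Every other cell has a profitable deviation for at least one player. Highest of {7, 9} is 9.

9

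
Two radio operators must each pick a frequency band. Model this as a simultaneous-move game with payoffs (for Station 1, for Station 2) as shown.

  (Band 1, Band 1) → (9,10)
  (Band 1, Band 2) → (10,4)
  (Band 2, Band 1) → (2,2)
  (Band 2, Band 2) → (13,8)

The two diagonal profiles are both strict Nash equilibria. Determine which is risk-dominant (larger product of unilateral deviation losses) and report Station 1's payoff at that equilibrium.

9

At both Band 1: Station 1 loses 9 − 2 = 7 by deviating; Station 2 loses 10 − 4 = 6. Product = 7·6 = 42.
At both Band 2: Station 1 loses 13 − 10 = 3 by deviating; Station 2 loses 8 − 2 = 6. Product = 3·6 = 18.
42 > 18, so both Band 1 is risk-dominant. Station 1's payoff there is 9.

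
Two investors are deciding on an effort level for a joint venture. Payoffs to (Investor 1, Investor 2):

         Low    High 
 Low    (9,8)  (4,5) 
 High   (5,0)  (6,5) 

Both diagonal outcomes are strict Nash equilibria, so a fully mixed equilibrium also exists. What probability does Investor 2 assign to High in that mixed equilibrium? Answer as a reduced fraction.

2/3

Investor 2's mix q on Low must make Investor 1 indifferent between Low and High.
Investor 1's payoff from Low: 9q + 4(1−q). From High: 5q + 6(1−q).
Set equal: 4q = 2(1−q) → q = 2/6 = 1/3.
Probability on High is 1 − 1/3 = 2/3.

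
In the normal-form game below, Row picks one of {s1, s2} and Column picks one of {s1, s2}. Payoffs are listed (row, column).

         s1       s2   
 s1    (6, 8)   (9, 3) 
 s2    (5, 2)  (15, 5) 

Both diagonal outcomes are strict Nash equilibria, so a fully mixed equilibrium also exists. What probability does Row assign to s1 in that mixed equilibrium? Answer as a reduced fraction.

Row's mix p on s1 must make Column indifferent between s1 and s2.
Column's payoff from s1: 8p + 2(1−p). From s2: 3p + 5(1−p).
Set equal: 5p = 3(1−p) → p = 3/8.

3/8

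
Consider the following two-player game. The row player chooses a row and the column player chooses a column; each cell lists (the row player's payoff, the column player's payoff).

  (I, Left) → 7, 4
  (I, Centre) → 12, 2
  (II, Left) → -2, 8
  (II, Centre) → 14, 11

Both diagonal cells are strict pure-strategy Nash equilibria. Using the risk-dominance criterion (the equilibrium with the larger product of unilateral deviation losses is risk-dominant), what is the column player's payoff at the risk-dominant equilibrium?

At (I, Left): the row player loses 7 − (-2) = 9 by deviating; the column player loses 4 − 2 = 2. Product = 9·2 = 18.
At (II, Centre): the row player loses 14 − 12 = 2 by deviating; the column player loses 11 − 8 = 3. Product = 2·3 = 6.
18 > 6, so (I, Left) is risk-dominant. The column player's payoff there is 4.

4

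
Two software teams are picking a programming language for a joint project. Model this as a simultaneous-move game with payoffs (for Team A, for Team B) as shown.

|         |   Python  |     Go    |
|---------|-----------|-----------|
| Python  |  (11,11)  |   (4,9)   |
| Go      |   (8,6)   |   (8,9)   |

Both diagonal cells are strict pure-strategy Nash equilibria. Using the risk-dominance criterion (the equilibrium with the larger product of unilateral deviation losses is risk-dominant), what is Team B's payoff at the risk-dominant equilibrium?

9

At both Python: Team A loses 11 − 8 = 3 by deviating; Team B loses 11 − 9 = 2. Product = 3·2 = 6.
At both Go: Team A loses 8 − 4 = 4 by deviating; Team B loses 9 − 6 = 3. Product = 4·3 = 12.
12 > 6, so both Go is risk-dominant. Team B's payoff there is 9.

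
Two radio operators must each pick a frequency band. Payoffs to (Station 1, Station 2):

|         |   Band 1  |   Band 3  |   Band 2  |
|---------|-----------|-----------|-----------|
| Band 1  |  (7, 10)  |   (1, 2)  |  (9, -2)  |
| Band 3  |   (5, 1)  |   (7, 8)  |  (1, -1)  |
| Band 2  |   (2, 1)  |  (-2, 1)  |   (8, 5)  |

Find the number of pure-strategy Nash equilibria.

Both Band 1: Station 1 gets 7 (best alternative 5); Station 2 gets 10 (best alternative 2). Neither deviates — NE.
Both Band 3: Station 1 gets 7 (best alternative 1); Station 2 gets 8 (best alternative 1). Neither deviates — NE.
Both Band 2 is not a NE: Station 1 would switch to Band 1 (9 > 8).
No other cell survives both best-response checks, so there are 2 pure NE.

2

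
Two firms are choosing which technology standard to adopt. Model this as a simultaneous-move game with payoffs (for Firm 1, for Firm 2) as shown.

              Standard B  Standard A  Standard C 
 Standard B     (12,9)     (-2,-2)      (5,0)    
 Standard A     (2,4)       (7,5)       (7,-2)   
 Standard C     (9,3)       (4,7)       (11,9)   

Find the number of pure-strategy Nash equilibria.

3

Both Standard B: Firm 1 gets 12 (best alternative 9); Firm 2 gets 9 (best alternative 0). Neither deviates — NE.
Both Standard A: Firm 1 gets 7 (best alternative 4); Firm 2 gets 5 (best alternative 4). Neither deviates — NE.
Both Standard C: Firm 1 gets 11 (best alternative 7); Firm 2 gets 9 (best alternative 7). Neither deviates — NE.
(Standard C, Standard B) is not a NE: Firm 1 would switch to Standard B (12 > 9).
No other cell survives both best-response checks, so there are 3 pure NE.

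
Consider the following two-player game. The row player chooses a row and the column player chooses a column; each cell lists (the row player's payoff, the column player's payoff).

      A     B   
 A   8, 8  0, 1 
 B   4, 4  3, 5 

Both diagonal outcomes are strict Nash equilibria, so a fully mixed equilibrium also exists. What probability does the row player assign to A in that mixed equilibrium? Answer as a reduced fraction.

1/8

The row player's mix p on A must make the column player indifferent between A and B.
The column player's payoff from A: 8p + 4(1−p). From B: 1p + 5(1−p).
Set equal: 7p = 1(1−p) → p = 1/8.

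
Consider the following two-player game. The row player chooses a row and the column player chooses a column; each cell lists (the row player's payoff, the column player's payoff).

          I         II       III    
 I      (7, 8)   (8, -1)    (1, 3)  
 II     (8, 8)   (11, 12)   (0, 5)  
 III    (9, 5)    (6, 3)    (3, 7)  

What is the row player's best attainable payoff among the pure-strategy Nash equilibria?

11

Both II is a pure NE (the row player: 11 ≥ 8; the column player: 12 ≥ 8). The row player gets 11.
Both III is a pure NE (the row player: 3 ≥ 1; the column player: 7 ≥ 5). The row player gets 3.
Every other cell has a profitable deviation for at least one player. Highest of {11, 3} is 11.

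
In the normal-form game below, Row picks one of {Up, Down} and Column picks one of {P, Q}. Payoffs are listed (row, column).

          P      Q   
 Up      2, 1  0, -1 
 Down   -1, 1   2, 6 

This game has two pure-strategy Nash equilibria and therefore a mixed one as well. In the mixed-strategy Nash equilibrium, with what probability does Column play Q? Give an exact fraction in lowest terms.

3/5

Column's mix q on P must make Row indifferent between Up and Down.
Row's payoff from Up: 2q + 0(1−q). From Down: (-1)q + 2(1−q).
Set equal: 3q = 2(1−q) → q = 2/5.
Probability on Q is 1 − 2/5 = 3/5.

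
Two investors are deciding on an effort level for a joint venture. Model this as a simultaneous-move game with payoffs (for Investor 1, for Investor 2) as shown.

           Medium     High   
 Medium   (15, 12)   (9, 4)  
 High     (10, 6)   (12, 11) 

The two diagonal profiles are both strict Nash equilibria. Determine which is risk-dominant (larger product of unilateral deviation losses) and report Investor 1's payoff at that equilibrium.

At both Medium: Investor 1 loses 15 − 10 = 5 by deviating; Investor 2 loses 12 − 4 = 8. Product = 5·8 = 40.
At both High: Investor 1 loses 12 − 9 = 3 by deviating; Investor 2 loses 11 − 6 = 5. Product = 3·5 = 15.
40 > 15, so both Medium is risk-dominant. Investor 1's payoff there is 15.

15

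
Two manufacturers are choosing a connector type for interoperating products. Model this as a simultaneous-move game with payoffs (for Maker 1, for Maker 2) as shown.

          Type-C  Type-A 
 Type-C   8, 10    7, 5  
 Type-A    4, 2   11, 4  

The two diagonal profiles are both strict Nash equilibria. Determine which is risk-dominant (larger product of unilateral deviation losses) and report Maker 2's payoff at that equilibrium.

10

At both Type-C: Maker 1 loses 8 − 4 = 4 by deviating; Maker 2 loses 10 − 5 = 5. Product = 4·5 = 20.
At both Type-A: Maker 1 loses 11 − 7 = 4 by deviating; Maker 2 loses 4 − 2 = 2. Product = 4·2 = 8.
20 > 8, so both Type-C is risk-dominant. Maker 2's payoff there is 10.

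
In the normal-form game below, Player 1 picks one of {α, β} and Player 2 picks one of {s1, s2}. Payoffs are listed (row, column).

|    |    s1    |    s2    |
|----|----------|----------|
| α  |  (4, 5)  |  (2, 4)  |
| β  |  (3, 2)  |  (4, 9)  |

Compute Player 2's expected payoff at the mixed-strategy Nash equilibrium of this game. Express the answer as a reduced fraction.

Player 1 mixes with probability p on α, chosen so Player 2 is indifferent: 5p + 2(1−p) = 4p + 9(1−p) gives p = 7/8.
Player 2's expected payoff is 5·7/8 + 2·1/8 = 37/8.

37/8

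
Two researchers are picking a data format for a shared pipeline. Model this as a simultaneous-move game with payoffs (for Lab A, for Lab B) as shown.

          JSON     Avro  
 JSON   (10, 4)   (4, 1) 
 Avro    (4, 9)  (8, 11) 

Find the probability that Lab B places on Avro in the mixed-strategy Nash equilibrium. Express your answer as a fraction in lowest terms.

Lab B's mix q on JSON must make Lab A indifferent between JSON and Avro.
Lab A's payoff from JSON: 10q + 4(1−q). From Avro: 4q + 8(1−q).
Set equal: 6q = 4(1−q) → q = 4/10 = 2/5.
Probability on Avro is 1 − 2/5 = 3/5.

3/5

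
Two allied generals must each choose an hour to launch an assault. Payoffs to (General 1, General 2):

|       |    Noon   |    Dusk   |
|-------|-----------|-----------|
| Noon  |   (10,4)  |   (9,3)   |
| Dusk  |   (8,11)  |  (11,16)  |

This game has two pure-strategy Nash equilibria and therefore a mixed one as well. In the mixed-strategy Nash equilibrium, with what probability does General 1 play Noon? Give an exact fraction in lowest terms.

5/6

General 1's mix p on Noon must make General 2 indifferent between Noon and Dusk.
General 2's payoff from Noon: 4p + 11(1−p). From Dusk: 3p + 16(1−p).
Set equal: 1p = 5(1−p) → p = 5/6.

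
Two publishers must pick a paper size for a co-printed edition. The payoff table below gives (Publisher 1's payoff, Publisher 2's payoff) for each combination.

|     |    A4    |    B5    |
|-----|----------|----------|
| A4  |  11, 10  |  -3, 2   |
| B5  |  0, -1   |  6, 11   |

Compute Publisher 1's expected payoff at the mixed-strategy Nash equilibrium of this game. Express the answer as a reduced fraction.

Publisher 2 mixes with probability q on A4, chosen so Publisher 1 is indifferent: 11q + (-3)(1−q) = 0q + 6(1−q) gives q = 9/20.
Publisher 1's expected payoff (from either row, since indifferent) is 11·9/20 + (-3)·11/20 = 33/10.

33/10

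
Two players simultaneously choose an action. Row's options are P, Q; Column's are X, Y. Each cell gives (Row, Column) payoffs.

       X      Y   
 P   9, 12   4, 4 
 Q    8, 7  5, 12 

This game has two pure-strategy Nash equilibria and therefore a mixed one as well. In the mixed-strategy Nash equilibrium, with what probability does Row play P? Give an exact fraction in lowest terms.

Row's mix p on P must make Column indifferent between X and Y.
Column's payoff from X: 12p + 7(1−p). From Y: 4p + 12(1−p).
Set equal: 8p = 5(1−p) → p = 5/13.

5/13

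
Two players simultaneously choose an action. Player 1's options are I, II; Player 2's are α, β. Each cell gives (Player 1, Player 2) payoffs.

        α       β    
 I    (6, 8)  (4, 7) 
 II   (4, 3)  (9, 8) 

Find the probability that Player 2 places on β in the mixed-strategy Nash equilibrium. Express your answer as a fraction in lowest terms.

2/7

Player 2's mix q on α must make Player 1 indifferent between I and II.
Player 1's payoff from I: 6q + 4(1−q). From II: 4q + 9(1−q).
Set equal: 2q = 5(1−q) → q = 5/7.
Probability on β is 1 − 5/7 = 2/7.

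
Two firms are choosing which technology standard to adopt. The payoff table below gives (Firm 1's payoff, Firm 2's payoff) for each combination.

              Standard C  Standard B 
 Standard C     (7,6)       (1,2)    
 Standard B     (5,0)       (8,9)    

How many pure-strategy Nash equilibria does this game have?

2

Both Standard C: Firm 1 gets 7 (best alternative 5); Firm 2 gets 6 (best alternative 2). Neither deviates — NE.
Both Standard B: Firm 1 gets 8 (best alternative 1); Firm 2 gets 9 (best alternative 0). Neither deviates — NE.
(Standard B, Standard C) is not a NE: Firm 1 would switch to Standard C (7 > 5).
No other cell survives both best-response checks, so there are 2 pure NE.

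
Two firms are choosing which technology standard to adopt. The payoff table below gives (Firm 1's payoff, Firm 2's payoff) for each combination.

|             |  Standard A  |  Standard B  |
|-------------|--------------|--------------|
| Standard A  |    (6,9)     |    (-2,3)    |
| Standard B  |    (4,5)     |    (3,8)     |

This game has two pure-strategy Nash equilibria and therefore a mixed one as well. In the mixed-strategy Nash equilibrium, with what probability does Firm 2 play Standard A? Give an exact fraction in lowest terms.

5/7

Firm 2's mix q on Standard A must make Firm 1 indifferent between Standard A and Standard B.
Firm 1's payoff from Standard A: 6q + (-2)(1−q). From Standard B: 4q + 3(1−q).
Set equal: 2q = 5(1−q) → q = 5/7.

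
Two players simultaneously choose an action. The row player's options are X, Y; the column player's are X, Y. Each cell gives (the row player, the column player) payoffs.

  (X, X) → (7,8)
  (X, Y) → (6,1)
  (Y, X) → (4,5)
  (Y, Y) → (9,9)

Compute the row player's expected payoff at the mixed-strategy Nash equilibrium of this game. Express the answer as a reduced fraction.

13/2

The column player mixes with probability q on X, chosen so the row player is indifferent: 7q + 6(1−q) = 4q + 9(1−q) gives q = 1/2.
The row player's expected payoff (from either row, since indifferent) is 7·1/2 + 6·1/2 = 13/2.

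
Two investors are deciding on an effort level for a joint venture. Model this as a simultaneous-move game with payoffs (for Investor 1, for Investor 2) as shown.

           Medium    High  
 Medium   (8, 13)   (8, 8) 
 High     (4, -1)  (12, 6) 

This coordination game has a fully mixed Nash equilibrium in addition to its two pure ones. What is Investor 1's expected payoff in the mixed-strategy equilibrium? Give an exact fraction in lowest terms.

Investor 2 mixes with probability q on Medium, chosen so Investor 1 is indifferent: 8q + 8(1−q) = 4q + 12(1−q) gives q = 1/2.
Investor 1's expected payoff (from either row, since indifferent) is 8·1/2 + 8·1/2 = 8.

8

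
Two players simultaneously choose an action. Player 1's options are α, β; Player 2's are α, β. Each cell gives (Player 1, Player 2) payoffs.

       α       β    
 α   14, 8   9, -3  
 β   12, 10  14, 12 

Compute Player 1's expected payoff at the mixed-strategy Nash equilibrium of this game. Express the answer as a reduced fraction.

88/7

Player 2 mixes with probability q on α, chosen so Player 1 is indifferent: 14q + 9(1−q) = 12q + 14(1−q) gives q = 5/7.
Player 1's expected payoff (from either row, since indifferent) is 14·5/7 + 9·2/7 = 88/7.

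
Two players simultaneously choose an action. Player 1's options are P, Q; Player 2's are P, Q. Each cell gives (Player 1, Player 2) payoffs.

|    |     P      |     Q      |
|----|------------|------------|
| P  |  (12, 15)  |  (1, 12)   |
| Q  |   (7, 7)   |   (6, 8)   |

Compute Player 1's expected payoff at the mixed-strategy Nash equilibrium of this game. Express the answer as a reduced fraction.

Player 2 mixes with probability q on P, chosen so Player 1 is indifferent: 12q + 1(1−q) = 7q + 6(1−q) gives q = 1/2.
Player 1's expected payoff (from either row, since indifferent) is 12·1/2 + 1·1/2 = 13/2.

13/2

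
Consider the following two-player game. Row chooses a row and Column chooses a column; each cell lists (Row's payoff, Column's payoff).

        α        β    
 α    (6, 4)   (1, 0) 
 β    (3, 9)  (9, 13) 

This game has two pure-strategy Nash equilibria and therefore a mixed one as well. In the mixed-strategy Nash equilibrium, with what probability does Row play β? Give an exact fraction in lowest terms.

Row's mix p on α must make Column indifferent between α and β.
Column's payoff from α: 4p + 9(1−p). From β: 0p + 13(1−p).
Set equal: 4p = 4(1−p) → p = 4/8 = 1/2.
Probability on β is 1 − 1/2 = 1/2.

1/2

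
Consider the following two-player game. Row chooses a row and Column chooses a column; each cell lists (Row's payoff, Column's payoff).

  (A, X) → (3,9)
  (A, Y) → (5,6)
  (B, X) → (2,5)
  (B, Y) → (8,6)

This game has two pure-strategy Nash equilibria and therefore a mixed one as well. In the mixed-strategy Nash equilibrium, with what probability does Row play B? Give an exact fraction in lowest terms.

3/4

Row's mix p on A must make Column indifferent between X and Y.
Column's payoff from X: 9p + 5(1−p). From Y: 6p + 6(1−p).
Set equal: 3p = 1(1−p) → p = 1/4.
Probability on B is 1 − 1/4 = 3/4.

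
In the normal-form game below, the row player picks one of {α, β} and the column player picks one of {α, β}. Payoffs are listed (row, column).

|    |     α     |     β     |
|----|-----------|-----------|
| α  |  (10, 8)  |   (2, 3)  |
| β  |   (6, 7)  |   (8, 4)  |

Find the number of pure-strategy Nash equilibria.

Both α: the row player gets 10 (best alternative 6); the column player gets 8 (best alternative 3). Neither deviates — NE.
Both β is not a NE: the column player would switch to α (7 > 4).
No other cell survives both best-response checks, so there is 1 pure NE.

1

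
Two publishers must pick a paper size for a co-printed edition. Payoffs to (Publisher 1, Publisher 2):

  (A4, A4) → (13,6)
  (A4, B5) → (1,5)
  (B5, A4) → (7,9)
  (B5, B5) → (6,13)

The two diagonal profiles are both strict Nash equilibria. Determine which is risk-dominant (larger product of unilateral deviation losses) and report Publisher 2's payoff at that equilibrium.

13

At both A4: Publisher 1 loses 13 − 7 = 6 by deviating; Publisher 2 loses 6 − 5 = 1. Product = 6·1 = 6.
At both B5: Publisher 1 loses 6 − 1 = 5 by deviating; Publisher 2 loses 13 − 9 = 4. Product = 5·4 = 20.
20 > 6, so both B5 is risk-dominant. Publisher 2's payoff there is 13.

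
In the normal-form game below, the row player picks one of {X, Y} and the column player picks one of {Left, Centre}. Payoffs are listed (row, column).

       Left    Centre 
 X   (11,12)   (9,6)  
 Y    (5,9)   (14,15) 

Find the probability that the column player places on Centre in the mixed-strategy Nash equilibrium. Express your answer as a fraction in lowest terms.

6/11

The column player's mix q on Left must make the row player indifferent between X and Y.
The row player's payoff from X: 11q + 9(1−q). From Y: 5q + 14(1−q).
Set equal: 6q = 5(1−q) → q = 5/11.
Probability on Centre is 1 − 5/11 = 6/11.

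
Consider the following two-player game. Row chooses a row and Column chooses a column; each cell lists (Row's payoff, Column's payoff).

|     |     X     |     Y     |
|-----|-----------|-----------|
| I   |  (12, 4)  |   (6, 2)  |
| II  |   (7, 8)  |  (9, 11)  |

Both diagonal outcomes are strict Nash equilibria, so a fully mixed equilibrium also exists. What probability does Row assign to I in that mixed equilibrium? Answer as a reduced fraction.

3/5

Row's mix p on I must make Column indifferent between X and Y.
Column's payoff from X: 4p + 8(1−p). From Y: 2p + 11(1−p).
Set equal: 2p = 3(1−p) → p = 3/5.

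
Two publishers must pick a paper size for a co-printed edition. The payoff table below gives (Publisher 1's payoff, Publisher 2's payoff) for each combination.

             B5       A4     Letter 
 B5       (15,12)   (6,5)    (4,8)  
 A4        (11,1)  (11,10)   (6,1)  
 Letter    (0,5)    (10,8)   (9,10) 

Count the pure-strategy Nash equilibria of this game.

Both B5: Publisher 1 gets 15 (best alternative 11); Publisher 2 gets 12 (best alternative 8). Neither deviates — NE.
Both A4: Publisher 1 gets 11 (best alternative 10); Publisher 2 gets 10 (best alternative 1). Neither deviates — NE.
Both Letter: Publisher 1 gets 9 (best alternative 6); Publisher 2 gets 10 (best alternative 8). Neither deviates — NE.
(B5, A4) is not a NE: Publisher 1 would switch to A4 (11 > 6).
No other cell survives both best-response checks, so there are 3 pure NE.

3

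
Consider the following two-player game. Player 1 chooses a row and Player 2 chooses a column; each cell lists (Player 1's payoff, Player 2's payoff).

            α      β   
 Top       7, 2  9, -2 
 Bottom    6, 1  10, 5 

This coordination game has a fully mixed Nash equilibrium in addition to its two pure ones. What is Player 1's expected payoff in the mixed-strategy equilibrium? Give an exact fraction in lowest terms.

Player 2 mixes with probability q on α, chosen so Player 1 is indifferent: 7q + 9(1−q) = 6q + 10(1−q) gives q = 1/2.
Player 1's expected payoff (from either row, since indifferent) is 7·1/2 + 9·1/2 = 8.

8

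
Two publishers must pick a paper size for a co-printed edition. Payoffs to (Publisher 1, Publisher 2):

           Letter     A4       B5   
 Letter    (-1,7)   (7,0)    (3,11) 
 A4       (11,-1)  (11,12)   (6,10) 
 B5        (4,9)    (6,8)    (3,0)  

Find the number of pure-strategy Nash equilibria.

Both A4: Publisher 1 gets 11 (best alternative 7); Publisher 2 gets 12 (best alternative 10). Neither deviates — NE.
Both Letter is not a NE: Publisher 1 would switch to A4 (11 > -1).
No other cell survives both best-response checks, so there is 1 pure NE.

1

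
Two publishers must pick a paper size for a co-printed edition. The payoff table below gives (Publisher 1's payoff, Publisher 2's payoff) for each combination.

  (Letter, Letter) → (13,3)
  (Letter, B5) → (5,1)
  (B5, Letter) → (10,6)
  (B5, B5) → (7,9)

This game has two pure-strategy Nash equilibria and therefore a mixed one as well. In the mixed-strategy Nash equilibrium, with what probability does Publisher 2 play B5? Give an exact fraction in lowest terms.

3/5

Publisher 2's mix q on Letter must make Publisher 1 indifferent between Letter and B5.
Publisher 1's payoff from Letter: 13q + 5(1−q). From B5: 10q + 7(1−q).
Set equal: 3q = 2(1−q) → q = 2/5.
Probability on B5 is 1 − 2/5 = 3/5.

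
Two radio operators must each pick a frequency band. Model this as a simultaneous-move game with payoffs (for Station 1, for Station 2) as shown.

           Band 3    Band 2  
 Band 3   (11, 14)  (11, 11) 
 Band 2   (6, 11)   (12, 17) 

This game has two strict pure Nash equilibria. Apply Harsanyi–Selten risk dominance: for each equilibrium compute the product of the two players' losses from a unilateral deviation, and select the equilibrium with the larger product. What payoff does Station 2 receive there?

At both Band 3: Station 1 loses 11 − 6 = 5 by deviating; Station 2 loses 14 − 11 = 3. Product = 5·3 = 15.
At both Band 2: Station 1 loses 12 − 11 = 1 by deviating; Station 2 loses 17 − 11 = 6. Product = 1·6 = 6.
15 > 6, so both Band 3 is risk-dominant. Station 2's payoff there is 14.

14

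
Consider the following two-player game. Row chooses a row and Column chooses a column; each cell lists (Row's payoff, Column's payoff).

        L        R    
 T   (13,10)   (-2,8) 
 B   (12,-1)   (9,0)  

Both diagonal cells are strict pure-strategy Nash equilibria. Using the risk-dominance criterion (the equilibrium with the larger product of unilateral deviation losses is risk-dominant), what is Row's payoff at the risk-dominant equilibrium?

9

At (T, L): Row loses 13 − 12 = 1 by deviating; Column loses 10 − 8 = 2. Product = 1·2 = 2.
At (B, R): Row loses 9 − (-2) = 11 by deviating; Column loses 0 − (-1) = 1. Product = 11·1 = 11.
11 > 2, so (B, R) is risk-dominant. Row's payoff there is 9.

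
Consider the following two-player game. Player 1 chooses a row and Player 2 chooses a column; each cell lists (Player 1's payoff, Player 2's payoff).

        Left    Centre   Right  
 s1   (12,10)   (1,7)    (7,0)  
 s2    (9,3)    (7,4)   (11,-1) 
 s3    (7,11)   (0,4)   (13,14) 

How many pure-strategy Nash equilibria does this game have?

(s1, Left): Player 1 gets 12 (best alternative 9); Player 2 gets 10 (best alternative 7). Neither deviates — NE.
(s2, Centre): Player 1 gets 7 (best alternative 1); Player 2 gets 4 (best alternative 3). Neither deviates — NE.
(s3, Right): Player 1 gets 13 (best alternative 11); Player 2 gets 14 (best alternative 11). Neither deviates — NE.
(s3, Left) is not a NE: Player 1 would switch to s1 (12 > 7).
No other cell survives both best-response checks, so there are 3 pure NE.

3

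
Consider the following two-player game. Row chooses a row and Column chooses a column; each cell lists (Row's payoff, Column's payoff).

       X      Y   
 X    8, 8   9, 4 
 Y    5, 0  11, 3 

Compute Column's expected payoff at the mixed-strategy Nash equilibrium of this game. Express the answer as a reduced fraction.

24/7

Row mixes with probability p on X, chosen so Column is indifferent: 8p + 0(1−p) = 4p + 3(1−p) gives p = 3/7.
Column's expected payoff is 8·3/7 + 0·4/7 = 24/7.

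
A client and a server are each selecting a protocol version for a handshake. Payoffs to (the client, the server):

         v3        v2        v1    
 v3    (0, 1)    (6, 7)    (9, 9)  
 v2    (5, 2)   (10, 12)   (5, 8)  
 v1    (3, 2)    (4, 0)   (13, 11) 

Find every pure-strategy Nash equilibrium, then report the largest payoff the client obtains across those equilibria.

Both v2 is a pure NE (the client: 10 ≥ 6; the server: 12 ≥ 8). The client gets 10.
Both v1 is a pure NE (the client: 13 ≥ 9; the server: 11 ≥ 2). The client gets 13.
Every other cell has a profitable deviation for at least one player. Highest of {10, 13} is 13.

13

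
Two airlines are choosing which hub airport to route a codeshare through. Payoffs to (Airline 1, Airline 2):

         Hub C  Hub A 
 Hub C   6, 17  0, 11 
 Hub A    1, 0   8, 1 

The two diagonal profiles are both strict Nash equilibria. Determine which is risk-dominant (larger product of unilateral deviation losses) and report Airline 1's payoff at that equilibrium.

6

At both Hub C: Airline 1 loses 6 − 1 = 5 by deviating; Airline 2 loses 17 − 11 = 6. Product = 5·6 = 30.
At both Hub A: Airline 1 loses 8 − 0 = 8 by deviating; Airline 2 loses 1 − 0 = 1. Product = 8·1 = 8.
30 > 8, so both Hub C is risk-dominant. Airline 1's payoff there is 6.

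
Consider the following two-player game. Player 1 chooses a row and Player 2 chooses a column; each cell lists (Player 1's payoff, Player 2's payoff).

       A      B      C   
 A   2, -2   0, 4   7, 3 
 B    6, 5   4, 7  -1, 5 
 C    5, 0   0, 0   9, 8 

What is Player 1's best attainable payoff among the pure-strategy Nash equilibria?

Both B is a pure NE (Player 1: 4 ≥ 0; Player 2: 7 ≥ 5). Player 1 gets 4.
Both C is a pure NE (Player 1: 9 ≥ 7; Player 2: 8 ≥ 0). Player 1 gets 9.
Every other cell has a profitable deviation for at least one player. Highest of {4, 9} is 9.

9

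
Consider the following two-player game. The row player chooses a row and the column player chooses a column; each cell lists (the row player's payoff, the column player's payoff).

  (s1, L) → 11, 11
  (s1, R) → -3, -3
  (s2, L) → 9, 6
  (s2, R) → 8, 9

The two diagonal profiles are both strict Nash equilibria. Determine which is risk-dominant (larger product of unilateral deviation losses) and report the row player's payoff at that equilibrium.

8

At (s1, L): the row player loses 11 − 9 = 2 by deviating; the column player loses 11 − (-3) = 14. Product = 2·14 = 28.
At (s2, R): the row player loses 8 − (-3) = 11 by deviating; the column player loses 9 − 6 = 3. Product = 11·3 = 33.
33 > 28, so (s2, R) is risk-dominant. The row player's payoff there is 8.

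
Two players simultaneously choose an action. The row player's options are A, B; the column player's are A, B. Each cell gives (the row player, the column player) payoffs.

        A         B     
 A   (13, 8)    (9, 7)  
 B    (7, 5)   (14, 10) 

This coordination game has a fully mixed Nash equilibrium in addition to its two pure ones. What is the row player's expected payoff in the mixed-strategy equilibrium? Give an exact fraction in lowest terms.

The column player mixes with probability q on A, chosen so the row player is indifferent: 13q + 9(1−q) = 7q + 14(1−q) gives q = 5/11.
The row player's expected payoff (from either row, since indifferent) is 13·5/11 + 9·6/11 = 119/11.

119/11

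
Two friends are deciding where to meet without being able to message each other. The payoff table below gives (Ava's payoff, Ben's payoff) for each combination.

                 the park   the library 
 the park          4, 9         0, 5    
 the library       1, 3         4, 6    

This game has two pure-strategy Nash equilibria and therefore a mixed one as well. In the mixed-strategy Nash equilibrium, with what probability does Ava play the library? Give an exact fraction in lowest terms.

4/7

Ava's mix p on the park must make Ben indifferent between the park and the library.
Ben's payoff from the park: 9p + 3(1−p). From the library: 5p + 6(1−p).
Set equal: 4p = 3(1−p) → p = 3/7.
Probability on the library is 1 − 3/7 = 4/7.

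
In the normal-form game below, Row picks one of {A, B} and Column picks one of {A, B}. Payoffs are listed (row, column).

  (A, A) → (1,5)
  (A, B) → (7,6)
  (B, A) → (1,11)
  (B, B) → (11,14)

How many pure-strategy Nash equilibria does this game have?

Both B: Row gets 11 (best alternative 7); Column gets 14 (best alternative 11). Neither deviates — NE.
Both A is not a NE: Column would switch to B (6 > 5).
No other cell survives both best-response checks, so there is 1 pure NE.

1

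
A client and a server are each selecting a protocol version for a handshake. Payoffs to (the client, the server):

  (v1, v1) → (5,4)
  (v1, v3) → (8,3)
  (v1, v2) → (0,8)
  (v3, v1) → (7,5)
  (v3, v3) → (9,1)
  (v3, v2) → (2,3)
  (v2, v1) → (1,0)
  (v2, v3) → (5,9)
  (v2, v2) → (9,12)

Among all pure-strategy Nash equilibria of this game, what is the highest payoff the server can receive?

12

(v3, v1) is a pure NE (the client: 7 ≥ 5; the server: 5 ≥ 3). The server gets 5.
Both v2 is a pure NE (the client: 9 ≥ 2; the server: 12 ≥ 9). The server gets 12.
Every other cell has a profitable deviation for at least one player. Highest of {5, 12} is 12.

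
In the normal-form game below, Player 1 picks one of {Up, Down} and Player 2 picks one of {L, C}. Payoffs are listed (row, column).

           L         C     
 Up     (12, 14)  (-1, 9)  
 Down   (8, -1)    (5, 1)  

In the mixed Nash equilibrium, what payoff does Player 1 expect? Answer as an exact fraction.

34/5

Player 2 mixes with probability q on L, chosen so Player 1 is indifferent: 12q + (-1)(1−q) = 8q + 5(1−q) gives q = 3/5.
Player 1's expected payoff (from either row, since indifferent) is 12·3/5 + (-1)·2/5 = 34/5.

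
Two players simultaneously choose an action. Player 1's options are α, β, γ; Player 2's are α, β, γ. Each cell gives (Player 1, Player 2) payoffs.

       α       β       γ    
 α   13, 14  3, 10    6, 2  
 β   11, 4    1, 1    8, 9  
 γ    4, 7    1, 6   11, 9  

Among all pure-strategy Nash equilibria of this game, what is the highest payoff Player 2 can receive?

14

Both α is a pure NE (Player 1: 13 ≥ 11; Player 2: 14 ≥ 10). Player 2 gets 14.
Both γ is a pure NE (Player 1: 11 ≥ 8; Player 2: 9 ≥ 7). Player 2 gets 9.
Every other cell has a profitable deviation for at least one player. Highest of {14, 9} is 14.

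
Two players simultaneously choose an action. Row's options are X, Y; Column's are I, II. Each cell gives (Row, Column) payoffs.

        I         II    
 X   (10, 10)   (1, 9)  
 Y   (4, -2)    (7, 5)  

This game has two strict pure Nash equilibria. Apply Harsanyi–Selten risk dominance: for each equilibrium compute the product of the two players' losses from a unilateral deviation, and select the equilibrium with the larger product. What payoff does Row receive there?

At (X, I): Row loses 10 − 4 = 6 by deviating; Column loses 10 − 9 = 1. Product = 6·1 = 6.
At (Y, II): Row loses 7 − 1 = 6 by deviating; Column loses 5 − (-2) = 7. Product = 6·7 = 42.
42 > 6, so (Y, II) is risk-dominant. Row's payoff there is 7.

7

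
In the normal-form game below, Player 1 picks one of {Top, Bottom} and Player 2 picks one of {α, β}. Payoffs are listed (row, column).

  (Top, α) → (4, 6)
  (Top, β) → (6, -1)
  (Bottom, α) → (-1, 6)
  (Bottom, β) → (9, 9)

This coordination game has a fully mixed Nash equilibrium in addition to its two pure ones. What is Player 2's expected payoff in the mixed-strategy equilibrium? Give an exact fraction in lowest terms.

Player 1 mixes with probability p on Top, chosen so Player 2 is indifferent: 6p + 6(1−p) = (-1)p + 9(1−p) gives p = 3/10.
Player 2's expected payoff is 6·3/10 + 6·7/10 = 6.

6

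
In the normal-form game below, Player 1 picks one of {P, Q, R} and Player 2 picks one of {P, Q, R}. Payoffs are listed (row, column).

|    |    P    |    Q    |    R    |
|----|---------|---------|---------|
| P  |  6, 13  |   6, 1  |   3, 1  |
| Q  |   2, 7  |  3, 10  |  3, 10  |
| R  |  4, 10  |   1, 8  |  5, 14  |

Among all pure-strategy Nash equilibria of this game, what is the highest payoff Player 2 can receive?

14

Both P is a pure NE (Player 1: 6 ≥ 4; Player 2: 13 ≥ 1). Player 2 gets 13.
Both R is a pure NE (Player 1: 5 ≥ 3; Player 2: 14 ≥ 10). Player 2 gets 14.
Every other cell has a profitable deviation for at least one player. Highest of {13, 14} is 14.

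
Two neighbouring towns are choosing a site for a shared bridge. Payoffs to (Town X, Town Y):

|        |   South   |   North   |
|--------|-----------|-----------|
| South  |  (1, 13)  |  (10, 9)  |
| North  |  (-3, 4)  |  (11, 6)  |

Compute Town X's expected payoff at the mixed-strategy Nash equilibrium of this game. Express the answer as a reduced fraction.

41/5

Town Y mixes with probability q on South, chosen so Town X is indifferent: 1q + 10(1−q) = (-3)q + 11(1−q) gives q = 1/5.
Town X's expected payoff (from either row, since indifferent) is 1·1/5 + 10·4/5 = 41/5.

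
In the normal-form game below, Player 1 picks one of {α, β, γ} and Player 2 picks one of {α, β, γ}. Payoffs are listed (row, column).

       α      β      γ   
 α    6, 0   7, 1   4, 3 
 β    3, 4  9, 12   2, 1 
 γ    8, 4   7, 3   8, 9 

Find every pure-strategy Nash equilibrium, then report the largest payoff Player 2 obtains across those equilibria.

12

Both β is a pure NE (Player 1: 9 ≥ 7; Player 2: 12 ≥ 4). Player 2 gets 12.
Both γ is a pure NE (Player 1: 8 ≥ 4; Player 2: 9 ≥ 4). Player 2 gets 9.
Every other cell has a profitable deviation for at least one player. Highest of {12, 9} is 12.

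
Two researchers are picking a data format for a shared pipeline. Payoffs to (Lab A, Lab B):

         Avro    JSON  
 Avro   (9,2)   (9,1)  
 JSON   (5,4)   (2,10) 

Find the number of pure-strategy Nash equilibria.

Both Avro: Lab A gets 9 (best alternative 5); Lab B gets 2 (best alternative 1). Neither deviates — NE.
Both JSON is not a NE: Lab A would switch to Avro (9 > 2).
No other cell survives both best-response checks, so there is 1 pure NE.

1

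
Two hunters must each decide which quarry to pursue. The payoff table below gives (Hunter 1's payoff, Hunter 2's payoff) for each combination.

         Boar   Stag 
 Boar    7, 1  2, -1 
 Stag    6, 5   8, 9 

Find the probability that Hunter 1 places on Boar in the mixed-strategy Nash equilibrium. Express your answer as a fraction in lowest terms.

Hunter 1's mix p on Boar must make Hunter 2 indifferent between Boar and Stag.
Hunter 2's payoff from Boar: 1p + 5(1−p). From Stag: (-1)p + 9(1−p).
Set equal: 2p = 4(1−p) → p = 4/6 = 2/3.

2/3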